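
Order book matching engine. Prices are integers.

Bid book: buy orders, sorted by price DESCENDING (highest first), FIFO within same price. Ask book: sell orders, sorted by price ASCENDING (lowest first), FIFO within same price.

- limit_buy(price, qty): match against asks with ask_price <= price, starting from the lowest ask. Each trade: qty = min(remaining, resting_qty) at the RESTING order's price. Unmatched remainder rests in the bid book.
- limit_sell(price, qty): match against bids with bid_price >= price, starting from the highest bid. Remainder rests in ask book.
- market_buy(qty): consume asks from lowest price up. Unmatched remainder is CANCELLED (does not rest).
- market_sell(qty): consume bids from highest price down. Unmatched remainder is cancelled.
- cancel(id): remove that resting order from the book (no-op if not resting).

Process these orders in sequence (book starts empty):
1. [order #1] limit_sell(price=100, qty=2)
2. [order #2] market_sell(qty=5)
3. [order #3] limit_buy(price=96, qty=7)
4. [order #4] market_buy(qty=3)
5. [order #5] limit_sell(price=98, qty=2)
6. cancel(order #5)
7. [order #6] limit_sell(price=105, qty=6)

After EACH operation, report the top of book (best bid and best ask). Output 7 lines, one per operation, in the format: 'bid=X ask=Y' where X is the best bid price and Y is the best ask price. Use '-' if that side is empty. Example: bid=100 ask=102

Answer: bid=- ask=100
bid=- ask=100
bid=96 ask=100
bid=96 ask=-
bid=96 ask=98
bid=96 ask=-
bid=96 ask=105

Derivation:
After op 1 [order #1] limit_sell(price=100, qty=2): fills=none; bids=[-] asks=[#1:2@100]
After op 2 [order #2] market_sell(qty=5): fills=none; bids=[-] asks=[#1:2@100]
After op 3 [order #3] limit_buy(price=96, qty=7): fills=none; bids=[#3:7@96] asks=[#1:2@100]
After op 4 [order #4] market_buy(qty=3): fills=#4x#1:2@100; bids=[#3:7@96] asks=[-]
After op 5 [order #5] limit_sell(price=98, qty=2): fills=none; bids=[#3:7@96] asks=[#5:2@98]
After op 6 cancel(order #5): fills=none; bids=[#3:7@96] asks=[-]
After op 7 [order #6] limit_sell(price=105, qty=6): fills=none; bids=[#3:7@96] asks=[#6:6@105]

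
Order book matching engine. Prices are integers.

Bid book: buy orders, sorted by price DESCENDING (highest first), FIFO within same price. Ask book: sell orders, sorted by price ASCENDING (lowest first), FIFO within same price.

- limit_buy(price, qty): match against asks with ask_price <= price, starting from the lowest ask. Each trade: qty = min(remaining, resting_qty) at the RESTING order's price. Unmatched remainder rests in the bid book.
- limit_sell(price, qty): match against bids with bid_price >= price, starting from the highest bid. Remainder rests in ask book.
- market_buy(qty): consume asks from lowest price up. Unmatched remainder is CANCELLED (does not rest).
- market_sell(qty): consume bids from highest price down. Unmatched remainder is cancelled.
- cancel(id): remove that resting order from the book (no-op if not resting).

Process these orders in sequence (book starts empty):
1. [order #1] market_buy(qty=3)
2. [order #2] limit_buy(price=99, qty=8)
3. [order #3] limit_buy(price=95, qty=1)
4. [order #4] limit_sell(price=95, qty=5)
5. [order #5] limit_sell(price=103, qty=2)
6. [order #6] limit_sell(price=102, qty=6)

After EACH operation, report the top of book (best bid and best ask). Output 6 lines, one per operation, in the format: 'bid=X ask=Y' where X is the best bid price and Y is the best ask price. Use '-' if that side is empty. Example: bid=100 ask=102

After op 1 [order #1] market_buy(qty=3): fills=none; bids=[-] asks=[-]
After op 2 [order #2] limit_buy(price=99, qty=8): fills=none; bids=[#2:8@99] asks=[-]
After op 3 [order #3] limit_buy(price=95, qty=1): fills=none; bids=[#2:8@99 #3:1@95] asks=[-]
After op 4 [order #4] limit_sell(price=95, qty=5): fills=#2x#4:5@99; bids=[#2:3@99 #3:1@95] asks=[-]
After op 5 [order #5] limit_sell(price=103, qty=2): fills=none; bids=[#2:3@99 #3:1@95] asks=[#5:2@103]
After op 6 [order #6] limit_sell(price=102, qty=6): fills=none; bids=[#2:3@99 #3:1@95] asks=[#6:6@102 #5:2@103]

Answer: bid=- ask=-
bid=99 ask=-
bid=99 ask=-
bid=99 ask=-
bid=99 ask=103
bid=99 ask=102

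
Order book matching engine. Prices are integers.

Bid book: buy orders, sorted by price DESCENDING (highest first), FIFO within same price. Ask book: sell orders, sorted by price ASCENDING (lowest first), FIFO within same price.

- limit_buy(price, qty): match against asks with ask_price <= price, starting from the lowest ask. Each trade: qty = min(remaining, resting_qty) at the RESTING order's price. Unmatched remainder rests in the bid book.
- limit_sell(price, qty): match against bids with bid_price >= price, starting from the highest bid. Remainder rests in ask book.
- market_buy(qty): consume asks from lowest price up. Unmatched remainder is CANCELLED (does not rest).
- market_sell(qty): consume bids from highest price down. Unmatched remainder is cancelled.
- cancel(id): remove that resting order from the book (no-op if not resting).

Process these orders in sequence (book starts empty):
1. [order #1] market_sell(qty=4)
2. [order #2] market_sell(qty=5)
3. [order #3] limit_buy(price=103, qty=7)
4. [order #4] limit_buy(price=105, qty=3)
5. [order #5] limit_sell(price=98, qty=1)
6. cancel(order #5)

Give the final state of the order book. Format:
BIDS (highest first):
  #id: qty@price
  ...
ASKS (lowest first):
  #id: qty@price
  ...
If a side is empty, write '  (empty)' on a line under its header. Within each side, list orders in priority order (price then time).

After op 1 [order #1] market_sell(qty=4): fills=none; bids=[-] asks=[-]
After op 2 [order #2] market_sell(qty=5): fills=none; bids=[-] asks=[-]
After op 3 [order #3] limit_buy(price=103, qty=7): fills=none; bids=[#3:7@103] asks=[-]
After op 4 [order #4] limit_buy(price=105, qty=3): fills=none; bids=[#4:3@105 #3:7@103] asks=[-]
After op 5 [order #5] limit_sell(price=98, qty=1): fills=#4x#5:1@105; bids=[#4:2@105 #3:7@103] asks=[-]
After op 6 cancel(order #5): fills=none; bids=[#4:2@105 #3:7@103] asks=[-]

Answer: BIDS (highest first):
  #4: 2@105
  #3: 7@103
ASKS (lowest first):
  (empty)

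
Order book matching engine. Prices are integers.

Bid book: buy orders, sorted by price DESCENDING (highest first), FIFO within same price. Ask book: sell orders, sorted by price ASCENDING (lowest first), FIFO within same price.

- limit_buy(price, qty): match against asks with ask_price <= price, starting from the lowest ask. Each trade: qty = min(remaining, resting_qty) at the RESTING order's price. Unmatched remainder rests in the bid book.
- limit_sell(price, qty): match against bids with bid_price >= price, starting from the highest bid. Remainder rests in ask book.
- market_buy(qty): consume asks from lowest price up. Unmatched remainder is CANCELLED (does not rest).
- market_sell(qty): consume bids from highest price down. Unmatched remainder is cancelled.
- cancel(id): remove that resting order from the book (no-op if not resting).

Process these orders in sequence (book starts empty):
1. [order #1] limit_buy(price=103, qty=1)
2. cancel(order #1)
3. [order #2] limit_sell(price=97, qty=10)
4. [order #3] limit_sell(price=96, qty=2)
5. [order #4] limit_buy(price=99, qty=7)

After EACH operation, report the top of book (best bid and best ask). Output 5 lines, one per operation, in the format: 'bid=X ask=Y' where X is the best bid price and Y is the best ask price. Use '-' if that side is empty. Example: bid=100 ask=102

Answer: bid=103 ask=-
bid=- ask=-
bid=- ask=97
bid=- ask=96
bid=- ask=97

Derivation:
After op 1 [order #1] limit_buy(price=103, qty=1): fills=none; bids=[#1:1@103] asks=[-]
After op 2 cancel(order #1): fills=none; bids=[-] asks=[-]
After op 3 [order #2] limit_sell(price=97, qty=10): fills=none; bids=[-] asks=[#2:10@97]
After op 4 [order #3] limit_sell(price=96, qty=2): fills=none; bids=[-] asks=[#3:2@96 #2:10@97]
After op 5 [order #4] limit_buy(price=99, qty=7): fills=#4x#3:2@96 #4x#2:5@97; bids=[-] asks=[#2:5@97]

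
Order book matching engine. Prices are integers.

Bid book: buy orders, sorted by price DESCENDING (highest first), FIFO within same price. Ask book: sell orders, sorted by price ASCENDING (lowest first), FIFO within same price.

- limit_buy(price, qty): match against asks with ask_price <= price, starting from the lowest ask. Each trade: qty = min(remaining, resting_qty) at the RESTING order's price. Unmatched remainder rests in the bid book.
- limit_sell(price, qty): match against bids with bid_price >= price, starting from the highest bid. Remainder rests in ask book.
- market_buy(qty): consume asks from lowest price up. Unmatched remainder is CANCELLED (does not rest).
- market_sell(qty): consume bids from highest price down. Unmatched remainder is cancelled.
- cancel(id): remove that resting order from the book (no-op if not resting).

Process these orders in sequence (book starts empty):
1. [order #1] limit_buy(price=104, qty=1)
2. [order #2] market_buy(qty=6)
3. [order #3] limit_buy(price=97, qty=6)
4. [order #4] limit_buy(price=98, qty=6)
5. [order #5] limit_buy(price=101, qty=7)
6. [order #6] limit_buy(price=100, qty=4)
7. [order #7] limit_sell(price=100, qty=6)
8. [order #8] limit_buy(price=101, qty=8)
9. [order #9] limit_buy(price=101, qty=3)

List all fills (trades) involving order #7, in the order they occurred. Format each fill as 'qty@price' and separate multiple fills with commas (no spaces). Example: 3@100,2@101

After op 1 [order #1] limit_buy(price=104, qty=1): fills=none; bids=[#1:1@104] asks=[-]
After op 2 [order #2] market_buy(qty=6): fills=none; bids=[#1:1@104] asks=[-]
After op 3 [order #3] limit_buy(price=97, qty=6): fills=none; bids=[#1:1@104 #3:6@97] asks=[-]
After op 4 [order #4] limit_buy(price=98, qty=6): fills=none; bids=[#1:1@104 #4:6@98 #3:6@97] asks=[-]
After op 5 [order #5] limit_buy(price=101, qty=7): fills=none; bids=[#1:1@104 #5:7@101 #4:6@98 #3:6@97] asks=[-]
After op 6 [order #6] limit_buy(price=100, qty=4): fills=none; bids=[#1:1@104 #5:7@101 #6:4@100 #4:6@98 #3:6@97] asks=[-]
After op 7 [order #7] limit_sell(price=100, qty=6): fills=#1x#7:1@104 #5x#7:5@101; bids=[#5:2@101 #6:4@100 #4:6@98 #3:6@97] asks=[-]
After op 8 [order #8] limit_buy(price=101, qty=8): fills=none; bids=[#5:2@101 #8:8@101 #6:4@100 #4:6@98 #3:6@97] asks=[-]
After op 9 [order #9] limit_buy(price=101, qty=3): fills=none; bids=[#5:2@101 #8:8@101 #9:3@101 #6:4@100 #4:6@98 #3:6@97] asks=[-]

Answer: 1@104,5@101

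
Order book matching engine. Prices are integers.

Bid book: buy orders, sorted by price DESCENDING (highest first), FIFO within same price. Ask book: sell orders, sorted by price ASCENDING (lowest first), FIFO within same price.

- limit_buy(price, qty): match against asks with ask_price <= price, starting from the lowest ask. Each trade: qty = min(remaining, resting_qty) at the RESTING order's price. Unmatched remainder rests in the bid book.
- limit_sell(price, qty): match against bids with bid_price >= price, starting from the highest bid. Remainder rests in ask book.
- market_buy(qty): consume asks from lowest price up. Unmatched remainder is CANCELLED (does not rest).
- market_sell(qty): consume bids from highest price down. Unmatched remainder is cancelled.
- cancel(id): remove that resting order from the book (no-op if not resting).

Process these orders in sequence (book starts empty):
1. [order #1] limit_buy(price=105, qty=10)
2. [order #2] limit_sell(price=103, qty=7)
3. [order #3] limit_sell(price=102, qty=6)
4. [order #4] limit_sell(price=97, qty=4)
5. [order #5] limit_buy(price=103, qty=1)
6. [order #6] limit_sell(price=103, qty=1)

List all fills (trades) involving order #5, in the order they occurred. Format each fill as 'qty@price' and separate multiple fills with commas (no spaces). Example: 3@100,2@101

After op 1 [order #1] limit_buy(price=105, qty=10): fills=none; bids=[#1:10@105] asks=[-]
After op 2 [order #2] limit_sell(price=103, qty=7): fills=#1x#2:7@105; bids=[#1:3@105] asks=[-]
After op 3 [order #3] limit_sell(price=102, qty=6): fills=#1x#3:3@105; bids=[-] asks=[#3:3@102]
After op 4 [order #4] limit_sell(price=97, qty=4): fills=none; bids=[-] asks=[#4:4@97 #3:3@102]
After op 5 [order #5] limit_buy(price=103, qty=1): fills=#5x#4:1@97; bids=[-] asks=[#4:3@97 #3:3@102]
After op 6 [order #6] limit_sell(price=103, qty=1): fills=none; bids=[-] asks=[#4:3@97 #3:3@102 #6:1@103]

Answer: 1@97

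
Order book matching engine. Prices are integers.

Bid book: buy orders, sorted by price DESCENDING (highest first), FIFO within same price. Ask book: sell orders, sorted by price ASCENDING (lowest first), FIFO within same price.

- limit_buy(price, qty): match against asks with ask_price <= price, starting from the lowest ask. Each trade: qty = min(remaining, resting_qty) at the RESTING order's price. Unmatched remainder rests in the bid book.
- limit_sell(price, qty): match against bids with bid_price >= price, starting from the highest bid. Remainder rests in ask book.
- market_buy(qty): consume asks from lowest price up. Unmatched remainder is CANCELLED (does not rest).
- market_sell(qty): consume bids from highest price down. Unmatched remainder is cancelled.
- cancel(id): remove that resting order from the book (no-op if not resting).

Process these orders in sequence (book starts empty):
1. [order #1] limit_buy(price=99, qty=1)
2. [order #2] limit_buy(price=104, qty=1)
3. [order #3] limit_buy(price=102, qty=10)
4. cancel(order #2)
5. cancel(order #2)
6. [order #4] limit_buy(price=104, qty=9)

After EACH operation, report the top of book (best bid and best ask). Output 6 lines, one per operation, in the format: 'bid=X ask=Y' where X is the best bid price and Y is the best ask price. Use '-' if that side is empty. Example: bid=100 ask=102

After op 1 [order #1] limit_buy(price=99, qty=1): fills=none; bids=[#1:1@99] asks=[-]
After op 2 [order #2] limit_buy(price=104, qty=1): fills=none; bids=[#2:1@104 #1:1@99] asks=[-]
After op 3 [order #3] limit_buy(price=102, qty=10): fills=none; bids=[#2:1@104 #3:10@102 #1:1@99] asks=[-]
After op 4 cancel(order #2): fills=none; bids=[#3:10@102 #1:1@99] asks=[-]
After op 5 cancel(order #2): fills=none; bids=[#3:10@102 #1:1@99] asks=[-]
After op 6 [order #4] limit_buy(price=104, qty=9): fills=none; bids=[#4:9@104 #3:10@102 #1:1@99] asks=[-]

Answer: bid=99 ask=-
bid=104 ask=-
bid=104 ask=-
bid=102 ask=-
bid=102 ask=-
bid=104 ask=-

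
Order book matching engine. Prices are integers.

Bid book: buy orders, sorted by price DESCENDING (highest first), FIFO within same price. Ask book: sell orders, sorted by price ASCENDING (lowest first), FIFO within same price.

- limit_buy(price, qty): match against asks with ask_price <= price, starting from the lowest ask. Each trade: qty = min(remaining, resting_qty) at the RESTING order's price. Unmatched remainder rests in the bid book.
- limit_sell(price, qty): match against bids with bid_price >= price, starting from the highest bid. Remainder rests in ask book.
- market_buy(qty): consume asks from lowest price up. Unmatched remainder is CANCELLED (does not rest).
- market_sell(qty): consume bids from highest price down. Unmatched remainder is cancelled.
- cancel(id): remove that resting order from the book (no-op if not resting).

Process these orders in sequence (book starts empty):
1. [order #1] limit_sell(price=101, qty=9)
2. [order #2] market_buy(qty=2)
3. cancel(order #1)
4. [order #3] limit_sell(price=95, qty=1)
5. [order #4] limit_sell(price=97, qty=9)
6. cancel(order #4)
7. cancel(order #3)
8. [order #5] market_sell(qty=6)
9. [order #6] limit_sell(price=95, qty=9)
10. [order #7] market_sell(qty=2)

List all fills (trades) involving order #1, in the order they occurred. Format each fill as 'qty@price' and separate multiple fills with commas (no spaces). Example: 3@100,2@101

After op 1 [order #1] limit_sell(price=101, qty=9): fills=none; bids=[-] asks=[#1:9@101]
After op 2 [order #2] market_buy(qty=2): fills=#2x#1:2@101; bids=[-] asks=[#1:7@101]
After op 3 cancel(order #1): fills=none; bids=[-] asks=[-]
After op 4 [order #3] limit_sell(price=95, qty=1): fills=none; bids=[-] asks=[#3:1@95]
After op 5 [order #4] limit_sell(price=97, qty=9): fills=none; bids=[-] asks=[#3:1@95 #4:9@97]
After op 6 cancel(order #4): fills=none; bids=[-] asks=[#3:1@95]
After op 7 cancel(order #3): fills=none; bids=[-] asks=[-]
After op 8 [order #5] market_sell(qty=6): fills=none; bids=[-] asks=[-]
After op 9 [order #6] limit_sell(price=95, qty=9): fills=none; bids=[-] asks=[#6:9@95]
After op 10 [order #7] market_sell(qty=2): fills=none; bids=[-] asks=[#6:9@95]

Answer: 2@101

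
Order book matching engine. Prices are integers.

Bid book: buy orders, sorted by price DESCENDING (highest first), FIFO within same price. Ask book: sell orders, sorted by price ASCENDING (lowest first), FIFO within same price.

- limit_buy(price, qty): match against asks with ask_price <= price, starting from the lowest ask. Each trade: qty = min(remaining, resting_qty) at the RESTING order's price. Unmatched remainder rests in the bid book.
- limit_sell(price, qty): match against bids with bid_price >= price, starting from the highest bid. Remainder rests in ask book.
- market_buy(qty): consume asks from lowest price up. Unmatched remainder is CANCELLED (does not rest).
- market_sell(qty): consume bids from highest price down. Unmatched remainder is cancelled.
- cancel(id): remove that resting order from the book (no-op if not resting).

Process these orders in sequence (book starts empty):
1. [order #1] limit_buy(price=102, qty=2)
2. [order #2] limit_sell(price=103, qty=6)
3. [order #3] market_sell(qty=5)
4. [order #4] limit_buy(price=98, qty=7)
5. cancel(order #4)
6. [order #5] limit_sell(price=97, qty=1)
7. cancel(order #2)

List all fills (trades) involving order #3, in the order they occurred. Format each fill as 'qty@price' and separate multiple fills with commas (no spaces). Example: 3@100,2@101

Answer: 2@102

Derivation:
After op 1 [order #1] limit_buy(price=102, qty=2): fills=none; bids=[#1:2@102] asks=[-]
After op 2 [order #2] limit_sell(price=103, qty=6): fills=none; bids=[#1:2@102] asks=[#2:6@103]
After op 3 [order #3] market_sell(qty=5): fills=#1x#3:2@102; bids=[-] asks=[#2:6@103]
After op 4 [order #4] limit_buy(price=98, qty=7): fills=none; bids=[#4:7@98] asks=[#2:6@103]
After op 5 cancel(order #4): fills=none; bids=[-] asks=[#2:6@103]
After op 6 [order #5] limit_sell(price=97, qty=1): fills=none; bids=[-] asks=[#5:1@97 #2:6@103]
After op 7 cancel(order #2): fills=none; bids=[-] asks=[#5:1@97]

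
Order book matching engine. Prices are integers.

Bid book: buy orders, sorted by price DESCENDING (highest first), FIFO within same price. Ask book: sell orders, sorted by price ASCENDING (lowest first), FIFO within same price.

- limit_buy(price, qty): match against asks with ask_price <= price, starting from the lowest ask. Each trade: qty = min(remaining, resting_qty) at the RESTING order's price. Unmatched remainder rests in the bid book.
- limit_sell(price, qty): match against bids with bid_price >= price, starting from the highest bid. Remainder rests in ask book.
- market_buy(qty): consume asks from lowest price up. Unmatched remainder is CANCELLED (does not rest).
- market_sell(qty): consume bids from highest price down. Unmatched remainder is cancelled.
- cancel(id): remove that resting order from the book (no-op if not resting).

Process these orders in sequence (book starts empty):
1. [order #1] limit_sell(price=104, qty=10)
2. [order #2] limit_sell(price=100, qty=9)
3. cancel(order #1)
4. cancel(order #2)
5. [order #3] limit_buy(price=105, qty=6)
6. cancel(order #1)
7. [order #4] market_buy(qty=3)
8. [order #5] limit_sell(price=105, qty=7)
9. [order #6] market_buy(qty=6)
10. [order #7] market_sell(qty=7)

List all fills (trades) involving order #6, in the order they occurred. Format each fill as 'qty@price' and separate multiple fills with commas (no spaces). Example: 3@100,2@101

Answer: 1@105

Derivation:
After op 1 [order #1] limit_sell(price=104, qty=10): fills=none; bids=[-] asks=[#1:10@104]
After op 2 [order #2] limit_sell(price=100, qty=9): fills=none; bids=[-] asks=[#2:9@100 #1:10@104]
After op 3 cancel(order #1): fills=none; bids=[-] asks=[#2:9@100]
After op 4 cancel(order #2): fills=none; bids=[-] asks=[-]
After op 5 [order #3] limit_buy(price=105, qty=6): fills=none; bids=[#3:6@105] asks=[-]
After op 6 cancel(order #1): fills=none; bids=[#3:6@105] asks=[-]
After op 7 [order #4] market_buy(qty=3): fills=none; bids=[#3:6@105] asks=[-]
After op 8 [order #5] limit_sell(price=105, qty=7): fills=#3x#5:6@105; bids=[-] asks=[#5:1@105]
After op 9 [order #6] market_buy(qty=6): fills=#6x#5:1@105; bids=[-] asks=[-]
After op 10 [order #7] market_sell(qty=7): fills=none; bids=[-] asks=[-]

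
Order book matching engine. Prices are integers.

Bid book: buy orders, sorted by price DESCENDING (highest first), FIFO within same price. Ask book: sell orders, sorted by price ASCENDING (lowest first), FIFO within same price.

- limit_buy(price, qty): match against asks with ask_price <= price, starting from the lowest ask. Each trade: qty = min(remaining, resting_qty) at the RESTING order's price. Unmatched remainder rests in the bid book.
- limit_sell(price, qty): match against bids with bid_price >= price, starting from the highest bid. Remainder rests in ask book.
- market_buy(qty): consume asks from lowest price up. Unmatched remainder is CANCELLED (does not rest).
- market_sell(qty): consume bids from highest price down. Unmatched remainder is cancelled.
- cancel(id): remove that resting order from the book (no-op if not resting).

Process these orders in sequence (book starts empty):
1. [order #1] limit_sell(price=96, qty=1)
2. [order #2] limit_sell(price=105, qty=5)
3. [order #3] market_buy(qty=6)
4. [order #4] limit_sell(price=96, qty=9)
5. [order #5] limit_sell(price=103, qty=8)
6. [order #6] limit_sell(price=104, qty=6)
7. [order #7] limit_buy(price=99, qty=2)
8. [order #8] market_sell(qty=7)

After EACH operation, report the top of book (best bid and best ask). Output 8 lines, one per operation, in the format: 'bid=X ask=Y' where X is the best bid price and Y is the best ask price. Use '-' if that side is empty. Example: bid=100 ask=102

After op 1 [order #1] limit_sell(price=96, qty=1): fills=none; bids=[-] asks=[#1:1@96]
After op 2 [order #2] limit_sell(price=105, qty=5): fills=none; bids=[-] asks=[#1:1@96 #2:5@105]
After op 3 [order #3] market_buy(qty=6): fills=#3x#1:1@96 #3x#2:5@105; bids=[-] asks=[-]
After op 4 [order #4] limit_sell(price=96, qty=9): fills=none; bids=[-] asks=[#4:9@96]
After op 5 [order #5] limit_sell(price=103, qty=8): fills=none; bids=[-] asks=[#4:9@96 #5:8@103]
After op 6 [order #6] limit_sell(price=104, qty=6): fills=none; bids=[-] asks=[#4:9@96 #5:8@103 #6:6@104]
After op 7 [order #7] limit_buy(price=99, qty=2): fills=#7x#4:2@96; bids=[-] asks=[#4:7@96 #5:8@103 #6:6@104]
After op 8 [order #8] market_sell(qty=7): fills=none; bids=[-] asks=[#4:7@96 #5:8@103 #6:6@104]

Answer: bid=- ask=96
bid=- ask=96
bid=- ask=-
bid=- ask=96
bid=- ask=96
bid=- ask=96
bid=- ask=96
bid=- ask=96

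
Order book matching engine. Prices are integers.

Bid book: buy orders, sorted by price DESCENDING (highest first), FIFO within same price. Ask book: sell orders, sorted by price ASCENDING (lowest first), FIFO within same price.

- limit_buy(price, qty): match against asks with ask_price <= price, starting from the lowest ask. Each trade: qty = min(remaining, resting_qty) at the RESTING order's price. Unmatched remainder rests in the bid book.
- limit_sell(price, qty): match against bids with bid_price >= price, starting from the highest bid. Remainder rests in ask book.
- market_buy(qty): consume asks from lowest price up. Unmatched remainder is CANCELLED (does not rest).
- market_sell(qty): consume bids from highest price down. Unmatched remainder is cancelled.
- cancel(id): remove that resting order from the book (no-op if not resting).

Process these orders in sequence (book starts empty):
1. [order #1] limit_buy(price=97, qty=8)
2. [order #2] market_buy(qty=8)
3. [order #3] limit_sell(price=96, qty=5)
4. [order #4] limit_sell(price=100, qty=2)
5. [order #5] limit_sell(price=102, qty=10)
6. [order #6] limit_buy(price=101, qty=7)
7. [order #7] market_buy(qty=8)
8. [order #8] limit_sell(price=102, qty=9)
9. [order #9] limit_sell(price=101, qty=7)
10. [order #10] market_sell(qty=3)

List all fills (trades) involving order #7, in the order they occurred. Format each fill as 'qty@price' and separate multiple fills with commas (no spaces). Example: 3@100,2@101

Answer: 8@102

Derivation:
After op 1 [order #1] limit_buy(price=97, qty=8): fills=none; bids=[#1:8@97] asks=[-]
After op 2 [order #2] market_buy(qty=8): fills=none; bids=[#1:8@97] asks=[-]
After op 3 [order #3] limit_sell(price=96, qty=5): fills=#1x#3:5@97; bids=[#1:3@97] asks=[-]
After op 4 [order #4] limit_sell(price=100, qty=2): fills=none; bids=[#1:3@97] asks=[#4:2@100]
After op 5 [order #5] limit_sell(price=102, qty=10): fills=none; bids=[#1:3@97] asks=[#4:2@100 #5:10@102]
After op 6 [order #6] limit_buy(price=101, qty=7): fills=#6x#4:2@100; bids=[#6:5@101 #1:3@97] asks=[#5:10@102]
After op 7 [order #7] market_buy(qty=8): fills=#7x#5:8@102; bids=[#6:5@101 #1:3@97] asks=[#5:2@102]
After op 8 [order #8] limit_sell(price=102, qty=9): fills=none; bids=[#6:5@101 #1:3@97] asks=[#5:2@102 #8:9@102]
After op 9 [order #9] limit_sell(price=101, qty=7): fills=#6x#9:5@101; bids=[#1:3@97] asks=[#9:2@101 #5:2@102 #8:9@102]
After op 10 [order #10] market_sell(qty=3): fills=#1x#10:3@97; bids=[-] asks=[#9:2@101 #5:2@102 #8:9@102]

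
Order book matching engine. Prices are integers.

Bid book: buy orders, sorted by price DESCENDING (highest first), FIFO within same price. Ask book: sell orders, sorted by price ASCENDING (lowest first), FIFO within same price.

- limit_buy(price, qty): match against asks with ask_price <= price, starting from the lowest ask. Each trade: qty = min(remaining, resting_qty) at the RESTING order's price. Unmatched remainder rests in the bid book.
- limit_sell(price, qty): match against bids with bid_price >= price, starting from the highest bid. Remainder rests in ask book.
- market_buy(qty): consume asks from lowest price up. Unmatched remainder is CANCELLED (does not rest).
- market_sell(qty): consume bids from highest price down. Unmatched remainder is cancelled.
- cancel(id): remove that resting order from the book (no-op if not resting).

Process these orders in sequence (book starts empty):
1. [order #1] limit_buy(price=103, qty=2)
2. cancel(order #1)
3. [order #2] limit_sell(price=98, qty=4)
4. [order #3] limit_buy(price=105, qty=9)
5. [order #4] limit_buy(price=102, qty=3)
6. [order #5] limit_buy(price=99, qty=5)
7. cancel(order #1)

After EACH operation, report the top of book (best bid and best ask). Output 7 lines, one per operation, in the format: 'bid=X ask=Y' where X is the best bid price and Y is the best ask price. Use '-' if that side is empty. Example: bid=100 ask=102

After op 1 [order #1] limit_buy(price=103, qty=2): fills=none; bids=[#1:2@103] asks=[-]
After op 2 cancel(order #1): fills=none; bids=[-] asks=[-]
After op 3 [order #2] limit_sell(price=98, qty=4): fills=none; bids=[-] asks=[#2:4@98]
After op 4 [order #3] limit_buy(price=105, qty=9): fills=#3x#2:4@98; bids=[#3:5@105] asks=[-]
After op 5 [order #4] limit_buy(price=102, qty=3): fills=none; bids=[#3:5@105 #4:3@102] asks=[-]
After op 6 [order #5] limit_buy(price=99, qty=5): fills=none; bids=[#3:5@105 #4:3@102 #5:5@99] asks=[-]
After op 7 cancel(order #1): fills=none; bids=[#3:5@105 #4:3@102 #5:5@99] asks=[-]

Answer: bid=103 ask=-
bid=- ask=-
bid=- ask=98
bid=105 ask=-
bid=105 ask=-
bid=105 ask=-
bid=105 ask=-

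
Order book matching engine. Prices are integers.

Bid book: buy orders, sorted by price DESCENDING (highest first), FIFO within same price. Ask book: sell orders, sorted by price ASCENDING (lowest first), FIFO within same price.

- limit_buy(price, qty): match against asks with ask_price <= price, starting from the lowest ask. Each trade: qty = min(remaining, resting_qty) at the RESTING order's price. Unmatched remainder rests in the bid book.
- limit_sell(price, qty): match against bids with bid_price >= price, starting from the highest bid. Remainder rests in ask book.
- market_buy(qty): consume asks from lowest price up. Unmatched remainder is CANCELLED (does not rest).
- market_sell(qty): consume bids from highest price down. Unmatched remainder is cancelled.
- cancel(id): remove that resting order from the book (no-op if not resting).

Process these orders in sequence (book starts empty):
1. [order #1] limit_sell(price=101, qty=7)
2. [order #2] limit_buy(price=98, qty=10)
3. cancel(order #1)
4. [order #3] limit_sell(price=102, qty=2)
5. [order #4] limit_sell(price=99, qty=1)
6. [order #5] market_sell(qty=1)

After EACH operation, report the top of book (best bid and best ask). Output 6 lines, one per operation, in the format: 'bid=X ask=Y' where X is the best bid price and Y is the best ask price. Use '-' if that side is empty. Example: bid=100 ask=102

Answer: bid=- ask=101
bid=98 ask=101
bid=98 ask=-
bid=98 ask=102
bid=98 ask=99
bid=98 ask=99

Derivation:
After op 1 [order #1] limit_sell(price=101, qty=7): fills=none; bids=[-] asks=[#1:7@101]
After op 2 [order #2] limit_buy(price=98, qty=10): fills=none; bids=[#2:10@98] asks=[#1:7@101]
After op 3 cancel(order #1): fills=none; bids=[#2:10@98] asks=[-]
After op 4 [order #3] limit_sell(price=102, qty=2): fills=none; bids=[#2:10@98] asks=[#3:2@102]
After op 5 [order #4] limit_sell(price=99, qty=1): fills=none; bids=[#2:10@98] asks=[#4:1@99 #3:2@102]
After op 6 [order #5] market_sell(qty=1): fills=#2x#5:1@98; bids=[#2:9@98] asks=[#4:1@99 #3:2@102]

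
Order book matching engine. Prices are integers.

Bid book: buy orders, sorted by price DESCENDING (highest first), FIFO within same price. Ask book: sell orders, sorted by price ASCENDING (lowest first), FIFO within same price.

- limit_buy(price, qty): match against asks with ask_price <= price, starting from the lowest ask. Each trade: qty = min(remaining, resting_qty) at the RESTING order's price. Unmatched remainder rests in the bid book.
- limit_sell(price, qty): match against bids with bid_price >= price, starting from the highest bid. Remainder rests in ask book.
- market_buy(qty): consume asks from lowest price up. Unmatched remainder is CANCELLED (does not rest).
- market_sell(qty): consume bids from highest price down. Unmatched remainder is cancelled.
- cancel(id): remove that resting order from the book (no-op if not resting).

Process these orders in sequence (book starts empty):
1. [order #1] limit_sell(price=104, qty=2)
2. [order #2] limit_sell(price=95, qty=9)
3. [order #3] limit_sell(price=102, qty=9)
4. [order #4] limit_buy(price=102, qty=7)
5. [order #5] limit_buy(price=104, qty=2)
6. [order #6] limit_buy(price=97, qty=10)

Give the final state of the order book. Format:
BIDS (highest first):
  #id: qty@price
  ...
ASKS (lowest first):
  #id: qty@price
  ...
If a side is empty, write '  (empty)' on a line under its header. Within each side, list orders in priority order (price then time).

After op 1 [order #1] limit_sell(price=104, qty=2): fills=none; bids=[-] asks=[#1:2@104]
After op 2 [order #2] limit_sell(price=95, qty=9): fills=none; bids=[-] asks=[#2:9@95 #1:2@104]
After op 3 [order #3] limit_sell(price=102, qty=9): fills=none; bids=[-] asks=[#2:9@95 #3:9@102 #1:2@104]
After op 4 [order #4] limit_buy(price=102, qty=7): fills=#4x#2:7@95; bids=[-] asks=[#2:2@95 #3:9@102 #1:2@104]
After op 5 [order #5] limit_buy(price=104, qty=2): fills=#5x#2:2@95; bids=[-] asks=[#3:9@102 #1:2@104]
After op 6 [order #6] limit_buy(price=97, qty=10): fills=none; bids=[#6:10@97] asks=[#3:9@102 #1:2@104]

Answer: BIDS (highest first):
  #6: 10@97
ASKS (lowest first):
  #3: 9@102
  #1: 2@104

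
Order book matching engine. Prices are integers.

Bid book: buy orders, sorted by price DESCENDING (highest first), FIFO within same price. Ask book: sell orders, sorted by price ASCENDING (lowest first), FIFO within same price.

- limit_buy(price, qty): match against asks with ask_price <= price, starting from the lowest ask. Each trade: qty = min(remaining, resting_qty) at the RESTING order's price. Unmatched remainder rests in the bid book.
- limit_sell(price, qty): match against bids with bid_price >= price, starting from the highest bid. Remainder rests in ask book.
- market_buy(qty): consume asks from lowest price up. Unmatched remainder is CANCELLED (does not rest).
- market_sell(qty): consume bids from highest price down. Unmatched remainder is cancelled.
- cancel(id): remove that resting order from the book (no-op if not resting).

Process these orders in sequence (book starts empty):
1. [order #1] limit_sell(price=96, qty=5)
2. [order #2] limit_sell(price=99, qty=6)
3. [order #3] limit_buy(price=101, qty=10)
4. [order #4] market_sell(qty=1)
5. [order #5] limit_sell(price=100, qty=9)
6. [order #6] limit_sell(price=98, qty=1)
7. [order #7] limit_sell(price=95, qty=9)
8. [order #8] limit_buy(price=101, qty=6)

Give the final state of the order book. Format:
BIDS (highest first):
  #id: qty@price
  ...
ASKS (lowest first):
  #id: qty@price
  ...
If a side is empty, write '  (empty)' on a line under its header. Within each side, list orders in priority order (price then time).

After op 1 [order #1] limit_sell(price=96, qty=5): fills=none; bids=[-] asks=[#1:5@96]
After op 2 [order #2] limit_sell(price=99, qty=6): fills=none; bids=[-] asks=[#1:5@96 #2:6@99]
After op 3 [order #3] limit_buy(price=101, qty=10): fills=#3x#1:5@96 #3x#2:5@99; bids=[-] asks=[#2:1@99]
After op 4 [order #4] market_sell(qty=1): fills=none; bids=[-] asks=[#2:1@99]
After op 5 [order #5] limit_sell(price=100, qty=9): fills=none; bids=[-] asks=[#2:1@99 #5:9@100]
After op 6 [order #6] limit_sell(price=98, qty=1): fills=none; bids=[-] asks=[#6:1@98 #2:1@99 #5:9@100]
After op 7 [order #7] limit_sell(price=95, qty=9): fills=none; bids=[-] asks=[#7:9@95 #6:1@98 #2:1@99 #5:9@100]
After op 8 [order #8] limit_buy(price=101, qty=6): fills=#8x#7:6@95; bids=[-] asks=[#7:3@95 #6:1@98 #2:1@99 #5:9@100]

Answer: BIDS (highest first):
  (empty)
ASKS (lowest first):
  #7: 3@95
  #6: 1@98
  #2: 1@99
  #5: 9@100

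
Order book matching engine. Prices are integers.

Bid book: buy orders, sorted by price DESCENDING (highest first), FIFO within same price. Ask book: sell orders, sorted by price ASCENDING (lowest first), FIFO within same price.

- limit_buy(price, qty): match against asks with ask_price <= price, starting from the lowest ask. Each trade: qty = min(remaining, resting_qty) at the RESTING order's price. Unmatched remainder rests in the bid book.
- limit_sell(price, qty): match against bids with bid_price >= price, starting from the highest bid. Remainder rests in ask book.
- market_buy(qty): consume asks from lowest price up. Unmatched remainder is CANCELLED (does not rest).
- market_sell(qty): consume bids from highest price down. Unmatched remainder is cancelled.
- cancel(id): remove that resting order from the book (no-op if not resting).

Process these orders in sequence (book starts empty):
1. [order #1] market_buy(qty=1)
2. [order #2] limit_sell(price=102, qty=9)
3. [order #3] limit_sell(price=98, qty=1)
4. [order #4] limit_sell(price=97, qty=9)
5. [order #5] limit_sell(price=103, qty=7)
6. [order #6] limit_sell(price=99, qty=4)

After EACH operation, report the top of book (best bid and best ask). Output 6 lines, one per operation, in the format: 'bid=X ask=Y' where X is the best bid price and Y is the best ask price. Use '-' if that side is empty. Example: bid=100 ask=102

Answer: bid=- ask=-
bid=- ask=102
bid=- ask=98
bid=- ask=97
bid=- ask=97
bid=- ask=97

Derivation:
After op 1 [order #1] market_buy(qty=1): fills=none; bids=[-] asks=[-]
After op 2 [order #2] limit_sell(price=102, qty=9): fills=none; bids=[-] asks=[#2:9@102]
After op 3 [order #3] limit_sell(price=98, qty=1): fills=none; bids=[-] asks=[#3:1@98 #2:9@102]
After op 4 [order #4] limit_sell(price=97, qty=9): fills=none; bids=[-] asks=[#4:9@97 #3:1@98 #2:9@102]
After op 5 [order #5] limit_sell(price=103, qty=7): fills=none; bids=[-] asks=[#4:9@97 #3:1@98 #2:9@102 #5:7@103]
After op 6 [order #6] limit_sell(price=99, qty=4): fills=none; bids=[-] asks=[#4:9@97 #3:1@98 #6:4@99 #2:9@102 #5:7@103]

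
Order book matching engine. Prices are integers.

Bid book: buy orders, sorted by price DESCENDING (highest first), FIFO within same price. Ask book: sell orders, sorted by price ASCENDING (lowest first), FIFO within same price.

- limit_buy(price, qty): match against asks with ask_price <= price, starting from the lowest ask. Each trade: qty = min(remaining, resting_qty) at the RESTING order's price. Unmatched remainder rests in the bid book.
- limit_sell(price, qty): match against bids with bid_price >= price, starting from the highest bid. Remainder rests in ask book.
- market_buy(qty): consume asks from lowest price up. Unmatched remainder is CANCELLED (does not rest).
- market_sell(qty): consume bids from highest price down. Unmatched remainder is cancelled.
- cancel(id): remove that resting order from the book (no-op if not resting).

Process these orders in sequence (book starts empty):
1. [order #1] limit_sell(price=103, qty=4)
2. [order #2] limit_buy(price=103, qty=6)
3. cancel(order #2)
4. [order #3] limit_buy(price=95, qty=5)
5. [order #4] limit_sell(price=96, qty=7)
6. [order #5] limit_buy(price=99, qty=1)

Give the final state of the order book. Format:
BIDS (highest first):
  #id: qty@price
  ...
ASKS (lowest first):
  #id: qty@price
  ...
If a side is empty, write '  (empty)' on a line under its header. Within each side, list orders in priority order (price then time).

After op 1 [order #1] limit_sell(price=103, qty=4): fills=none; bids=[-] asks=[#1:4@103]
After op 2 [order #2] limit_buy(price=103, qty=6): fills=#2x#1:4@103; bids=[#2:2@103] asks=[-]
After op 3 cancel(order #2): fills=none; bids=[-] asks=[-]
After op 4 [order #3] limit_buy(price=95, qty=5): fills=none; bids=[#3:5@95] asks=[-]
After op 5 [order #4] limit_sell(price=96, qty=7): fills=none; bids=[#3:5@95] asks=[#4:7@96]
After op 6 [order #5] limit_buy(price=99, qty=1): fills=#5x#4:1@96; bids=[#3:5@95] asks=[#4:6@96]

Answer: BIDS (highest first):
  #3: 5@95
ASKS (lowest first):
  #4: 6@96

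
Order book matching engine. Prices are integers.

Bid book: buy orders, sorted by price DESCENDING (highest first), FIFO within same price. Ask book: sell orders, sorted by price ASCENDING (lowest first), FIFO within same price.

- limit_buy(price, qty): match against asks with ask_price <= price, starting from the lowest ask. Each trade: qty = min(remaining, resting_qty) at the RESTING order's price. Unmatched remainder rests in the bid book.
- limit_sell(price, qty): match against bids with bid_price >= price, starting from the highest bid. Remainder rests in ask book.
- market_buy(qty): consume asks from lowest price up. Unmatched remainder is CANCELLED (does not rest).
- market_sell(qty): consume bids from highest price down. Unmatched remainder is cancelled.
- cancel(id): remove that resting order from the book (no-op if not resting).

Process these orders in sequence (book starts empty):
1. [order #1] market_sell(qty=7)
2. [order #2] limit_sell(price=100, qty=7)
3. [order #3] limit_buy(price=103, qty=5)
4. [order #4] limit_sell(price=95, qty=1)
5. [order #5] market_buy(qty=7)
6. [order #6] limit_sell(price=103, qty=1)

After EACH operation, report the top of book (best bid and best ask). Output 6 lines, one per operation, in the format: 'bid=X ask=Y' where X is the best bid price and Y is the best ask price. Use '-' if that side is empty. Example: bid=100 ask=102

Answer: bid=- ask=-
bid=- ask=100
bid=- ask=100
bid=- ask=95
bid=- ask=-
bid=- ask=103

Derivation:
After op 1 [order #1] market_sell(qty=7): fills=none; bids=[-] asks=[-]
After op 2 [order #2] limit_sell(price=100, qty=7): fills=none; bids=[-] asks=[#2:7@100]
After op 3 [order #3] limit_buy(price=103, qty=5): fills=#3x#2:5@100; bids=[-] asks=[#2:2@100]
After op 4 [order #4] limit_sell(price=95, qty=1): fills=none; bids=[-] asks=[#4:1@95 #2:2@100]
After op 5 [order #5] market_buy(qty=7): fills=#5x#4:1@95 #5x#2:2@100; bids=[-] asks=[-]
After op 6 [order #6] limit_sell(price=103, qty=1): fills=none; bids=[-] asks=[#6:1@103]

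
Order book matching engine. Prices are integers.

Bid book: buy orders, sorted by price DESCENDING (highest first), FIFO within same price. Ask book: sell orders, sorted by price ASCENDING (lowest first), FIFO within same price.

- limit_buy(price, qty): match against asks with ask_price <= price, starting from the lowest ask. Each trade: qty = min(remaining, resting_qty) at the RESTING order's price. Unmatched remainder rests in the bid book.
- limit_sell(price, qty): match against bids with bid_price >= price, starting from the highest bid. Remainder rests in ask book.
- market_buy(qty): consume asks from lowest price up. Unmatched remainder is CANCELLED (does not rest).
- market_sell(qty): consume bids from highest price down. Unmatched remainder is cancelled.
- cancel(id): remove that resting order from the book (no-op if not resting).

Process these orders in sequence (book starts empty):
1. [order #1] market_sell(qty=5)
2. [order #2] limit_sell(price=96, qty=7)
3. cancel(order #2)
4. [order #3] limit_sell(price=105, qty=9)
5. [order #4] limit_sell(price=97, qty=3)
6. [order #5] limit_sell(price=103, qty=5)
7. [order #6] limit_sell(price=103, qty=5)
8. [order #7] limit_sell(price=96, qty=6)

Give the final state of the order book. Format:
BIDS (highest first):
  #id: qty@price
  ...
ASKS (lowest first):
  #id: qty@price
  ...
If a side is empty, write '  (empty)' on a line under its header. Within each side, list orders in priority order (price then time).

After op 1 [order #1] market_sell(qty=5): fills=none; bids=[-] asks=[-]
After op 2 [order #2] limit_sell(price=96, qty=7): fills=none; bids=[-] asks=[#2:7@96]
After op 3 cancel(order #2): fills=none; bids=[-] asks=[-]
After op 4 [order #3] limit_sell(price=105, qty=9): fills=none; bids=[-] asks=[#3:9@105]
After op 5 [order #4] limit_sell(price=97, qty=3): fills=none; bids=[-] asks=[#4:3@97 #3:9@105]
After op 6 [order #5] limit_sell(price=103, qty=5): fills=none; bids=[-] asks=[#4:3@97 #5:5@103 #3:9@105]
After op 7 [order #6] limit_sell(price=103, qty=5): fills=none; bids=[-] asks=[#4:3@97 #5:5@103 #6:5@103 #3:9@105]
After op 8 [order #7] limit_sell(price=96, qty=6): fills=none; bids=[-] asks=[#7:6@96 #4:3@97 #5:5@103 #6:5@103 #3:9@105]

Answer: BIDS (highest first):
  (empty)
ASKS (lowest first):
  #7: 6@96
  #4: 3@97
  #5: 5@103
  #6: 5@103
  #3: 9@105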